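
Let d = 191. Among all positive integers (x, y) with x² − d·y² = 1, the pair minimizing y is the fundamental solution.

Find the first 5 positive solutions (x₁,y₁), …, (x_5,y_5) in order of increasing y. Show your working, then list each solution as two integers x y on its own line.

√191 → a₀=13, period (1,4,1,1,3,…,4,1,26); ℓ=16 even so k=15
step 0: (13, 1)  from 13·(1,0) + (0,1)
…
step 2: (69, 5)  from 4·(14,1) + (13,1)
step 3: (83, 6)  from 1·(69,5) + (14,1)
…
step 5: (539, 39)  from 3·(152,11) + (83,6)
step 6: (1230, 89)  from 2·(539,39) + (152,11)
…
step 8: (40217, 2910)  from 13·(2999,217) + (1230,89)
step 9: (83433, 6037)  from 2·(40217,2910) + (2999,217)
step 10: (207083, 14984)  from 2·(83433,6037) + (40217,2910)
…
step 12: (911765, 65973)  from 1·(704682,50989) + (207083,14984)
step 13: (1616447, 116962)  from 1·(911765,65973) + (704682,50989)
step 14: (7377553, 533821)  from 4·(1616447,116962) + (911765,65973)
step 15: (8994000, 650783)  from 1·(7377553,533821) + (1616447,116962)
fundamental: x₁=8994000, y₁=650783  (since 80892036000000 − 191·423518513089 = 1)
k=2:  x_2 = 8994000·8994000+191·650783·650783 = 161784071999999,  y_2 = 8994000·650783+650783·8994000 = 11706284604000
k=3:  x_3 = 8994000·161784071999999+191·650783·11706284604000 = 2910171887135973018000,  y_3 = 8994000·11706284604000+650783·161784071999999 = 210572647456751349217
k=4:  x_4 = 8994000·2910171887135973018000+191·650783·210572647456751349217 = 52348171905801720863712000001,  y_4 = 8994000·210572647456751349217+650783·2910171887135973018000 = 3787780782452031563430792000
k=5:  x_5 = 8994000·52348171905801720863712000001+191·650783·3787780782452031563430792000 = 941638916241558444724564320044970000,  y_5 = 8994000·3787780782452031563430792000+650783·52348171905801720863712000001 = 68134600714746933190345629744650783

8994000 650783
161784071999999 11706284604000
2910171887135973018000 210572647456751349217
52348171905801720863712000001 3787780782452031563430792000
941638916241558444724564320044970000 68134600714746933190345629744650783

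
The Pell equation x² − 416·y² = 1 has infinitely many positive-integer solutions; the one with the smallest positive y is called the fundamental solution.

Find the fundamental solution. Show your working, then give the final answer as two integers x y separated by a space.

√416 = [20; 2,1,1,9,1,1,2,40, …], period ℓ=8 (even) → k=7
step 0: (20, 1)  from 20·(1,0) + (0,1)
step 1: (41, 2)  from 2·(20,1) + (1,0)
step 2: (61, 3)  from 1·(41,2) + (20,1)
step 3: (102, 5)  from 1·(61,3) + (41,2)
step 4: (979, 48)  from 9·(102,5) + (61,3)
step 5: (1081, 53)  from 1·(979,48) + (102,5)
step 6: (2060, 101)  from 1·(1081,53) + (979,48)
step 7: (5201, 255)  from 2·(2060,101) + (1081,53)
→ (5201, 255).  Check: 5201²=27050401, 416·255²=27050400, difference 1.

5201 255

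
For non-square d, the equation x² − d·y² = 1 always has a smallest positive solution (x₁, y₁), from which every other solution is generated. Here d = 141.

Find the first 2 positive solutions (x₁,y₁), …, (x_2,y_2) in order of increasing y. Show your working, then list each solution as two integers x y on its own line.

[11; 1,6,1,22] for √141; ℓ=4 ⇒ convergent index 3
a_0=11:  p_0=11·1+0=11,  q_0=11·0+1=1
a_1=1:  p_1=1·11+1=12,  q_1=1·1+0=1
a_2=6:  p_2=6·12+11=83,  q_2=6·1+1=7
a_3=1:  p_3=1·83+12=95,  q_3=1·7+1=8
→ (95, 8).  Check: 95²=9025, 141·8²=9024, difference 1.
k=2:  x_2 = 95·95+141·8·8 = 18049,  y_2 = 95·8+8·95 = 1520

95 8
18049 1520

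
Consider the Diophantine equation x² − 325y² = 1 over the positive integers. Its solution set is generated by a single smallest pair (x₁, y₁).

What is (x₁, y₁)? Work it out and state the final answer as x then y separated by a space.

649 36

√325 → a₀=18, period (36); ℓ=1 odd so k=1
k=0  a_k=18  p_k/q_k = 18/1
k=1  a_k=36  p_k/q_k = 649/36
fundamental: x₁=649, y₁=36  (since 421201 − 325·1296 = 1)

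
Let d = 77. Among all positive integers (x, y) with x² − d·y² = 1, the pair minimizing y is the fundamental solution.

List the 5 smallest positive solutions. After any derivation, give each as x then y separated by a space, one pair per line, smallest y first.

[8; 1,3,2,3,1,16] for √77; ℓ=6 ⇒ convergent index 5
i=0: a=8 ⇒ p=8, q=1
i=1: a=1 ⇒ p=9, q=1
…
i=4: a=3 ⇒ p=272, q=31
i=5: a=1 ⇒ p=351, q=40
→ (351, 40).  Check: 351²=123201, 77·40²=123200, difference 1.
n=2: (351,40)∘(351,40) = (351·351+77·40·40, 351·40+40·351) = (246401,28080)
n=3: (246401,28080)∘(351,40) = (351·246401+77·40·28080, 351·28080+40·246401) = (172973151,19712120)
n=4: (172973151,19712120)∘(351,40) = (351·172973151+77·40·19712120, 351·19712120+40·172973151) = (121426905601,13837880160)
n=5: (121426905601,13837880160)∘(351,40) = (351·121426905601+77·40·13837880160, 351·13837880160+40·121426905601) = (85241514758751,9714172160200)

351 40
246401 28080
172973151 19712120
121426905601 13837880160
85241514758751 9714172160200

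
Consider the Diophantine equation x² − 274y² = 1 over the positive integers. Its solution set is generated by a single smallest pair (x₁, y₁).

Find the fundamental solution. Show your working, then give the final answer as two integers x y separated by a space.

3959299 239190

d=274: √d = [16; 1,1,4,4,1,1,32] (ℓ=7, odd), read p_13/q_13
step 0: (16, 1)  from 16·(1,0) + (0,1)
…
step 2: (33, 2)  from 1·(17,1) + (16,1)
step 3: (149, 9)  from 4·(33,2) + (17,1)
step 4: (629, 38)  from 4·(149,9) + (33,2)
step 5: (778, 47)  from 1·(629,38) + (149,9)
step 6: (1407, 85)  from 1·(778,47) + (629,38)
step 7: (45802, 2767)  from 32·(1407,85) + (778,47)
step 8: (47209, 2852)  from 1·(45802,2767) + (1407,85)
step 9: (93011, 5619)  from 1·(47209,2852) + (45802,2767)
step 10: (419253, 25328)  from 4·(93011,5619) + (47209,2852)
step 11: (1770023, 106931)  from 4·(419253,25328) + (93011,5619)
step 12: (2189276, 132259)  from 1·(1770023,106931) + (419253,25328)
step 13: (3959299, 239190)  from 1·(2189276,132259) + (1770023,106931)
fundamental: x₁=3959299, y₁=239190  (since 15676048571401 − 274·57211856100 = 1)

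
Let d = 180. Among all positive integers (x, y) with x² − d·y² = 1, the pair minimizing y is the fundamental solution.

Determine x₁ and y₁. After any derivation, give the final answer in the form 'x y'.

√180 = [13; 2,2,2,26, …], period ℓ=4 (even) → k=3
a_0=13:  p_0=13·1+0=13,  q_0=13·0+1=1
…
a_2=2:  p_2=2·27+13=67,  q_2=2·2+1=5
a_3=2:  p_3=2·67+27=161,  q_3=2·5+2=12
→ (161, 12).  Check: 161²=25921, 180·12²=25920, difference 1.

161 12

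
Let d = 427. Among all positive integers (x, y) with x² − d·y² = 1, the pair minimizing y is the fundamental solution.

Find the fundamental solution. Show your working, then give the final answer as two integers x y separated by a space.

62 3

[20; 1,1,1,40] for √427; ℓ=4 ⇒ convergent index 3
step 0: (20, 1)  from 20·(1,0) + (0,1)
step 1: (21, 1)  from 1·(20,1) + (1,0)
step 2: (41, 2)  from 1·(21,1) + (20,1)
step 3: (62, 3)  from 1·(41,2) + (21,1)
fundamental: x₁=62, y₁=3  (since 3844 − 427·9 = 1)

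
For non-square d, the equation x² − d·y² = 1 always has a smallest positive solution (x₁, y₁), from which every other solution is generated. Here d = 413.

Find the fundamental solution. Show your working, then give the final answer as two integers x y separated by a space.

113399 5580

[20; 3,9,1,4,1,9,3,40] for √413; ℓ=8 ⇒ convergent index 7
i=0: a=20 ⇒ p=20, q=1
i=1: a=3 ⇒ p=61, q=3
…
i=4: a=4 ⇒ p=3089, q=152
…
i=6: a=9 ⇒ p=36560, q=1799
i=7: a=3 ⇒ p=113399, q=5580
(x₁, y₁) = (113399, 5580);  113399² − 413·5580² = 1 ✓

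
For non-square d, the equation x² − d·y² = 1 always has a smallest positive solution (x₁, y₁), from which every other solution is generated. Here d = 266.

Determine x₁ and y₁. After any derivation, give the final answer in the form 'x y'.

685 42

d=266: √d = [16; 3,4,3,32] (ℓ=4, even), read p_3/q_3
k=0  a_k=16  p_k/q_k = 16/1
…
k=2  a_k=4  p_k/q_k = 212/13
k=3  a_k=3  p_k/q_k = 685/42
(x₁, y₁) = (685, 42);  685² − 266·42² = 1 ✓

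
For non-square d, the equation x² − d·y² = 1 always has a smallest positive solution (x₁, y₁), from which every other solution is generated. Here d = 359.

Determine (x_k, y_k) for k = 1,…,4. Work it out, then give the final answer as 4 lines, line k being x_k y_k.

[18; 1,17,1,36] for √359; ℓ=4 ⇒ convergent index 3
i=0: a=18 ⇒ p=18, q=1
…
i=2: a=17 ⇒ p=341, q=18
i=3: a=1 ⇒ p=360, q=19
→ (360, 19).  Check: 360²=129600, 359·19²=129599, difference 1.
k=2:  x_2 = 360·360+359·19·19 = 259199,  y_2 = 360·19+19·360 = 13680
k=3:  x_3 = 360·259199+359·19·13680 = 186622920,  y_3 = 360·13680+19·259199 = 9849581
k=4:  x_4 = 360·186622920+359·19·9849581 = 134368243201,  y_4 = 360·9849581+19·186622920 = 7091684640

360 19
259199 13680
186622920 9849581
134368243201 7091684640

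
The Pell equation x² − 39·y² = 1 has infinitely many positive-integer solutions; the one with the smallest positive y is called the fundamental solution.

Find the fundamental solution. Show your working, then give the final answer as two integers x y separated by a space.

25 4

d=39: √d = [6; 4,12] (ℓ=2, even), read p_1/q_1
i=0: a=6 ⇒ p=6, q=1
i=1: a=4 ⇒ p=25, q=4
→ (25, 4).  Check: 25²=625, 39·4²=624, difference 1.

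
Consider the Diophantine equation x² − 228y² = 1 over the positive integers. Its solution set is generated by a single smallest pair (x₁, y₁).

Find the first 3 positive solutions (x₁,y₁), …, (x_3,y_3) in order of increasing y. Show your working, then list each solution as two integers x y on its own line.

151 10
45601 3020
13771351 912030

√228 = [15; 10,30, …], period ℓ=2 (even) → k=1
k=0  a_k=15  p_k/q_k = 15/1
k=1  a_k=10  p_k/q_k = 151/10
fundamental: x₁=151, y₁=10  (since 22801 − 228·100 = 1)
n=2: (151,10)∘(151,10) = (151·151+228·10·10, 151·10+10·151) = (45601,3020)
n=3: (45601,3020)∘(151,10) = (151·45601+228·10·3020, 151·3020+10·45601) = (13771351,912030)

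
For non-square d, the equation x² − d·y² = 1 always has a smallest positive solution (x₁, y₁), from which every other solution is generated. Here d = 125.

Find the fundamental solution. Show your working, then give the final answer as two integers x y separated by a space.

930249 83204

[11; 5,1,1,5,22] for √125; ℓ=5 ⇒ convergent index 9
k=0  a_k=11  p_k/q_k = 11/1
k=1  a_k=5  p_k/q_k = 56/5
…
k=6  a_k=5  p_k/q_k = 76317/6826
…
k=8  a_k=1  p_k/q_k = 167761/15005
k=9  a_k=5  p_k/q_k = 930249/83204
→ (930249, 83204).  Check: 930249²=865363202001, 125·83204²=865363202000, difference 1.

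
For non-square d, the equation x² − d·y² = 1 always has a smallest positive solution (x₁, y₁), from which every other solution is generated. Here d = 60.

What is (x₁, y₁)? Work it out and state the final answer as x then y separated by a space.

[7; 1,2,1,14] for √60; ℓ=4 ⇒ convergent index 3
k=0  a_k=7  p_k/q_k = 7/1
k=1  a_k=1  p_k/q_k = 8/1
k=2  a_k=2  p_k/q_k = 23/3
k=3  a_k=1  p_k/q_k = 31/4
fundamental: x₁=31, y₁=4  (since 961 − 60·16 = 1)

31 4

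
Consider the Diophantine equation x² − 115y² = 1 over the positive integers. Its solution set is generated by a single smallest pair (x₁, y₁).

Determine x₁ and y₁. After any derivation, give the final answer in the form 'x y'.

1126 105

√115 = [10; 1,2,1,1,1,1,1,2,1,20, …], period ℓ=10 (even) → k=9
a_0=10:  p_0=10·1+0=10,  q_0=10·0+1=1
…
a_4=1:  p_4=1·43+32=75,  q_4=1·4+3=7
…
a_7=1:  p_7=1·193+118=311,  q_7=1·18+11=29
a_8=2:  p_8=2·311+193=815,  q_8=2·29+18=76
a_9=1:  p_9=1·815+311=1126,  q_9=1·76+29=105
→ (1126, 105).  Check: 1126²=1267876, 115·105²=1267875, difference 1.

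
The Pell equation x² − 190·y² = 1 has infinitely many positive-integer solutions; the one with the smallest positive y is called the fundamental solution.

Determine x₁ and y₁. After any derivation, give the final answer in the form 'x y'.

52021 3774

√190 → a₀=13, period (1,3,1,1,1,…,3,1,26); ℓ=14 even so k=13
i=0: a=13 ⇒ p=13, q=1
…
i=4: a=1 ⇒ p=124, q=9
i=5: a=1 ⇒ p=193, q=14
i=6: a=2 ⇒ p=510, q=37
i=7: a=2 ⇒ p=1213, q=88
i=8: a=2 ⇒ p=2936, q=213
…
i=10: a=1 ⇒ p=7085, q=514
…
i=12: a=3 ⇒ p=40787, q=2959
i=13: a=1 ⇒ p=52021, q=3774
(x₁, y₁) = (52021, 3774);  52021² − 190·3774² = 1 ✓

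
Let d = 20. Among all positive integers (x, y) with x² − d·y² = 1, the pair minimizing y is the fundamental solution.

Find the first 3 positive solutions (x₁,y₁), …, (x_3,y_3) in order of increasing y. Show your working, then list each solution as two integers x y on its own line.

9 2
161 36
2889 646

[4; 2,8] for √20; ℓ=2 ⇒ convergent index 1
i=0: a=4 ⇒ p=4, q=1
i=1: a=2 ⇒ p=9, q=2
(x₁, y₁) = (9, 2);  9² − 20·2² = 1 ✓
k=2:  x_2 = 9·9+20·2·2 = 161,  y_2 = 9·2+2·9 = 36
k=3:  x_3 = 9·161+20·2·36 = 2889,  y_3 = 9·36+2·161 = 646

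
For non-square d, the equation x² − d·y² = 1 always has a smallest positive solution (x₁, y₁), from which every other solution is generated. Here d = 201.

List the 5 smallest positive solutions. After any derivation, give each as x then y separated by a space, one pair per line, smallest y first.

√201 → a₀=14, period (5,1,1,1,2,…,1,5,28); ℓ=14 even so k=13
step 0: (14, 1)  from 14·(1,0) + (0,1)
step 1: (71, 5)  from 5·(14,1) + (1,0)
step 2: (85, 6)  from 1·(71,5) + (14,1)
…
step 4: (241, 17)  from 1·(156,11) + (85,6)
step 5: (638, 45)  from 2·(241,17) + (156,11)
step 6: (879, 62)  from 1·(638,45) + (241,17)
step 7: (7670, 541)  from 8·(879,62) + (638,45)
step 8: (8549, 603)  from 1·(7670,541) + (879,62)
step 9: (24768, 1747)  from 2·(8549,603) + (7670,541)
…
step 12: (91402, 6447)  from 1·(58085,4097) + (33317,2350)
step 13: (515095, 36332)  from 5·(91402,6447) + (58085,4097)
(x₁, y₁) = (515095, 36332);  515095² − 201·36332² = 1 ✓
n=2: (515095,36332)∘(515095,36332) = (515095·515095+201·36332·36332, 515095·36332+36332·515095) = (530645718049,37428863080)
n=3: (530645718049,37428863080)∘(515095,36332) = (515095·530645718049+201·36332·37428863080, 515095·37428863080+36332·530645718049) = (546665912276384215,38558840456348868)
n=4: (546665912276384215,38558840456348868)∘(515095,36332) = (515095·546665912276384215+201·36332·38558840456348868, 515095·38558840456348868+36332·546665912276384215) = (563169756167477608732801,39722931849688611461840)
n=5: (563169756167477608732801,39722931849688611461840)∘(515095,36332) = (515095·563169756167477608732801+201·36332·39722931849688611461840, 515095·39722931849688611461840+36332·563169756167477608732801) = (580171851105627091828167877975,40922167162192151801416600732)

515095 36332
530645718049 37428863080
546665912276384215 38558840456348868
563169756167477608732801 39722931849688611461840
580171851105627091828167877975 40922167162192151801416600732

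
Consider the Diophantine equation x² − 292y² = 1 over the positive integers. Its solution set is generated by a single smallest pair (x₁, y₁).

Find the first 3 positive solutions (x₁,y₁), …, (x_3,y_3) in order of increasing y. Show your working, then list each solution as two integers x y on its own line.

2281249 133500
10408194000001 609093483000
47487364308614281249 2778987798000400500

[17; 11,2,1,3,8,3,1,2,11,34] for √292; ℓ=10 ⇒ convergent index 9
k=0  a_k=17  p_k/q_k = 17/1
k=1  a_k=11  p_k/q_k = 188/11
k=2  a_k=2  p_k/q_k = 393/23
k=3  a_k=1  p_k/q_k = 581/34
k=4  a_k=3  p_k/q_k = 2136/125
…
k=6  a_k=3  p_k/q_k = 55143/3227
…
k=8  a_k=2  p_k/q_k = 200767/11749
k=9  a_k=11  p_k/q_k = 2281249/133500
fundamental: x₁=2281249, y₁=133500  (since 5204097000001 − 292·17822250000 = 1)
(2281249+133500√292)^2 = 10408194000001 + 609093483000√292
(2281249+133500√292)^3 = 47487364308614281249 + 2778987798000400500√292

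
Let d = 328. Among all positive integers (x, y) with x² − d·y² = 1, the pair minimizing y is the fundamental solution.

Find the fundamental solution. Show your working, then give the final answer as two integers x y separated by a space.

√328 → a₀=18, period (9,36); ℓ=2 even so k=1
a_0=18:  p_0=18·1+0=18,  q_0=18·0+1=1
a_1=9:  p_1=9·18+1=163,  q_1=9·1+0=9
→ (163, 9).  Check: 163²=26569, 328·9²=26568, difference 1.

163 9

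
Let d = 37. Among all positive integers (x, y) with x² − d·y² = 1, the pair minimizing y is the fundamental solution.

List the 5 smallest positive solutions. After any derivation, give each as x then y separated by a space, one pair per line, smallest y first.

73 12
10657 1752
1555849 255780
227143297 37342128
33161365513 5451694908

√37 = [6; 12, …], period ℓ=1 (odd) → k=1
a_0=6:  p_0=6·1+0=6,  q_0=6·0+1=1
a_1=12:  p_1=12·6+1=73,  q_1=12·1+0=12
→ (73, 12).  Check: 73²=5329, 37·12²=5328, difference 1.
(73+12√37)^2 = 10657 + 1752√37
(73+12√37)^3 = 1555849 + 255780√37
(73+12√37)^4 = 227143297 + 37342128√37
(73+12√37)^5 = 33161365513 + 5451694908√37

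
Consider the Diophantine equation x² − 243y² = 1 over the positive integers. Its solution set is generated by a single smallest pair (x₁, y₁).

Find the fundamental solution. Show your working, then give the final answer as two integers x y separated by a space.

[15; 1,1,2,3,15,3,2,1,1,30] for √243; ℓ=10 ⇒ convergent index 9
a_0=15:  p_0=15·1+0=15,  q_0=15·0+1=1
…
a_2=1:  p_2=1·16+15=31,  q_2=1·1+1=2
…
a_4=3:  p_4=3·78+31=265,  q_4=3·5+2=17
…
a_7=2:  p_7=2·12424+4053=28901,  q_7=2·797+260=1854
a_8=1:  p_8=1·28901+12424=41325,  q_8=1·1854+797=2651
a_9=1:  p_9=1·41325+28901=70226,  q_9=1·2651+1854=4505
→ (70226, 4505).  Check: 70226²=4931691076, 243·4505²=4931691075, difference 1.

70226 4505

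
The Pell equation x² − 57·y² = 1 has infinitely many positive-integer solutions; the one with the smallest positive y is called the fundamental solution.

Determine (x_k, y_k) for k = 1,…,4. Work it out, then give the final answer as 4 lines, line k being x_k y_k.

151 20
45601 6040
13771351 1824060
4158902401 550860080

√57 → a₀=7, period (1,1,4,1,1,14); ℓ=6 even so k=5
step 0: (7, 1)  from 7·(1,0) + (0,1)
step 1: (8, 1)  from 1·(7,1) + (1,0)
step 2: (15, 2)  from 1·(8,1) + (7,1)
…
step 4: (83, 11)  from 1·(68,9) + (15,2)
step 5: (151, 20)  from 1·(83,11) + (68,9)
fundamental: x₁=151, y₁=20  (since 22801 − 57·400 = 1)
(x_2, y_2) = (151·151 + 57·20·20, 151·20 + 20·151) = (45601, 6040)
(x_3, y_3) = (151·45601 + 57·20·6040, 151·6040 + 20·45601) = (13771351, 1824060)
(x_4, y_4) = (151·13771351 + 57·20·1824060, 151·1824060 + 20·13771351) = (4158902401, 550860080)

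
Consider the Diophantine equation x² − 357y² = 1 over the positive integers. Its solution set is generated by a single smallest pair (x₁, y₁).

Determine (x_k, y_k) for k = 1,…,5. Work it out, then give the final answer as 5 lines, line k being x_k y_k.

d=357: √d = [18; 1,8,2,8,1,36] (ℓ=6, even), read p_5/q_5
i=0: a=18 ⇒ p=18, q=1
i=1: a=1 ⇒ p=19, q=1
…
i=4: a=8 ⇒ p=3042, q=161
i=5: a=1 ⇒ p=3401, q=180
(x₁, y₁) = (3401, 180);  3401² − 357·180² = 1 ✓
k=2:  x_2 = 3401·3401+357·180·180 = 23133601,  y_2 = 3401·180+180·3401 = 1224360
k=3:  x_3 = 3401·23133601+357·180·1224360 = 157354750601,  y_3 = 3401·1224360+180·23133601 = 8328096540
k=4:  x_4 = 3401·157354750601+357·180·8328096540 = 1070326990454401,  y_4 = 3401·8328096540+180·157354750601 = 56647711440720
k=5:  x_5 = 3401·1070326990454401+357·180·56647711440720 = 7280364031716085001,  y_5 = 3401·56647711440720+180·1070326990454401 = 385317724891680900

3401 180
23133601 1224360
157354750601 8328096540
1070326990454401 56647711440720
7280364031716085001 385317724891680900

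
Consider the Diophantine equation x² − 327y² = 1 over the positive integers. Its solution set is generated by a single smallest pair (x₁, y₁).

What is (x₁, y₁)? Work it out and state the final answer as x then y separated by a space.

217 12

√327 → a₀=18, period (12,36); ℓ=2 even so k=1
k=0  a_k=18  p_k/q_k = 18/1
k=1  a_k=12  p_k/q_k = 217/12
→ (217, 12).  Check: 217²=47089, 327·12²=47088, difference 1.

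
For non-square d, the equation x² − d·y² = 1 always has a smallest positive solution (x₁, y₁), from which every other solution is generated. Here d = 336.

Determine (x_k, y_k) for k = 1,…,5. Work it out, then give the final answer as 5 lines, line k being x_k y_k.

[18; 3,36] for √336; ℓ=2 ⇒ convergent index 1
a_0=18:  p_0=18·1+0=18,  q_0=18·0+1=1
a_1=3:  p_1=3·18+1=55,  q_1=3·1+0=3
(x₁, y₁) = (55, 3);  55² − 336·3² = 1 ✓
(x_2, y_2) = (55·55 + 336·3·3, 55·3 + 3·55) = (6049, 330)
(x_3, y_3) = (55·6049 + 336·3·330, 55·330 + 3·6049) = (665335, 36297)
(x_4, y_4) = (55·665335 + 336·3·36297, 55·36297 + 3·665335) = (73180801, 3992340)
(x_5, y_5) = (55·73180801 + 336·3·3992340, 55·3992340 + 3·73180801) = (8049222775, 439121103)

55 3
6049 330
665335 36297
73180801 3992340
8049222775 439121103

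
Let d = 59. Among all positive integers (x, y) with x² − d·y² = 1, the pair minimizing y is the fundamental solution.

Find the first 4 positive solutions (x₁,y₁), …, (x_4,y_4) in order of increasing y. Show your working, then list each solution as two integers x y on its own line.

√59 → a₀=7, period (1,2,7,2,1,14); ℓ=6 even so k=5
k=0  a_k=7  p_k/q_k = 7/1
k=1  a_k=1  p_k/q_k = 8/1
…
k=3  a_k=7  p_k/q_k = 169/22
k=4  a_k=2  p_k/q_k = 361/47
k=5  a_k=1  p_k/q_k = 530/69
fundamental: x₁=530, y₁=69  (since 280900 − 59·4761 = 1)
(530+69√59)^2 = 561799 + 73140√59
(530+69√59)^3 = 595506410 + 77528331√59
(530+69√59)^4 = 631236232801 + 82179957720√59

530 69
561799 73140
595506410 77528331
631236232801 82179957720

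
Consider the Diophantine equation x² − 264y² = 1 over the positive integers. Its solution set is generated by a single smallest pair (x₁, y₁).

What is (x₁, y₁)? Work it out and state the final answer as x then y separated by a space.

√264 = [16; 4,32, …], period ℓ=2 (even) → k=1
step 0: (16, 1)  from 16·(1,0) + (0,1)
step 1: (65, 4)  from 4·(16,1) + (1,0)
fundamental: x₁=65, y₁=4  (since 4225 − 264·16 = 1)

65 4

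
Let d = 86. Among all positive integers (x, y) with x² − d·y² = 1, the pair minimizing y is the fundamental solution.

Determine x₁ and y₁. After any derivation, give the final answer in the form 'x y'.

10405 1122

d=86: √d = [9; 3,1,1,1,8,1,1,1,3,18] (ℓ=10, even), read p_9/q_9
step 0: (9, 1)  from 9·(1,0) + (0,1)
step 1: (28, 3)  from 3·(9,1) + (1,0)
step 2: (37, 4)  from 1·(28,3) + (9,1)
…
step 5: (881, 95)  from 8·(102,11) + (65,7)
step 6: (983, 106)  from 1·(881,95) + (102,11)
…
step 8: (2847, 307)  from 1·(1864,201) + (983,106)
step 9: (10405, 1122)  from 3·(2847,307) + (1864,201)
(x₁, y₁) = (10405, 1122);  10405² − 86·1122² = 1 ✓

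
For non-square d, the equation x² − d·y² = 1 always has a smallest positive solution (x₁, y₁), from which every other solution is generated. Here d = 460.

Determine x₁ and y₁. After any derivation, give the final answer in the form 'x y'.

√460 = [21; 2,4,3,1,2,10,2,1,3,4,2,42, …], period ℓ=12 (even) → k=11
k=0  a_k=21  p_k/q_k = 21/1
k=1  a_k=2  p_k/q_k = 43/2
k=2  a_k=4  p_k/q_k = 193/9
k=3  a_k=3  p_k/q_k = 622/29
k=4  a_k=1  p_k/q_k = 815/38
…
k=6  a_k=10  p_k/q_k = 23335/1088
k=7  a_k=2  p_k/q_k = 48922/2281
k=8  a_k=1  p_k/q_k = 72257/3369
k=9  a_k=3  p_k/q_k = 265693/12388
k=10  a_k=4  p_k/q_k = 1135029/52921
k=11  a_k=2  p_k/q_k = 2535751/118230
fundamental: x₁=2535751, y₁=118230  (since 6430033134001 − 460·13978332900 = 1)

2535751 118230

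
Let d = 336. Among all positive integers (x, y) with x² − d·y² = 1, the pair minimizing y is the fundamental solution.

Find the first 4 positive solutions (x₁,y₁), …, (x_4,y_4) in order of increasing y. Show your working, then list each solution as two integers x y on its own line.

√336 = [18; 3,36, …], period ℓ=2 (even) → k=1
step 0: (18, 1)  from 18·(1,0) + (0,1)
step 1: (55, 3)  from 3·(18,1) + (1,0)
(x₁, y₁) = (55, 3);  55² − 336·3² = 1 ✓
n=2: (55,3)∘(55,3) = (55·55+336·3·3, 55·3+3·55) = (6049,330)
n=3: (6049,330)∘(55,3) = (55·6049+336·3·330, 55·330+3·6049) = (665335,36297)
n=4: (665335,36297)∘(55,3) = (55·665335+336·3·36297, 55·36297+3·665335) = (73180801,3992340)

55 3
6049 330
665335 36297
73180801 3992340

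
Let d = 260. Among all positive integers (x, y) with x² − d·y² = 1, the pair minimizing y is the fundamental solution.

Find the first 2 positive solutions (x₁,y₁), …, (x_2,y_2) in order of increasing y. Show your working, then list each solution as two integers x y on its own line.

129 8
33281 2064

[16; 8,32] for √260; ℓ=2 ⇒ convergent index 1
step 0: (16, 1)  from 16·(1,0) + (0,1)
step 1: (129, 8)  from 8·(16,1) + (1,0)
→ (129, 8).  Check: 129²=16641, 260·8²=16640, difference 1.
(x_2, y_2) = (129·129 + 260·8·8, 129·8 + 8·129) = (33281, 2064)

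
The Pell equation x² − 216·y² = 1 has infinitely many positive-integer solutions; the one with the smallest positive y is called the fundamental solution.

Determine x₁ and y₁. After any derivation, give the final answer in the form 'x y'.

485 33

d=216: √d = [14; 1,2,3,2,1,28] (ℓ=6, even), read p_5/q_5
a_0=14:  p_0=14·1+0=14,  q_0=14·0+1=1
…
a_2=2:  p_2=2·15+14=44,  q_2=2·1+1=3
a_3=3:  p_3=3·44+15=147,  q_3=3·3+1=10
a_4=2:  p_4=2·147+44=338,  q_4=2·10+3=23
a_5=1:  p_5=1·338+147=485,  q_5=1·23+10=33
fundamental: x₁=485, y₁=33  (since 235225 − 216·1089 = 1)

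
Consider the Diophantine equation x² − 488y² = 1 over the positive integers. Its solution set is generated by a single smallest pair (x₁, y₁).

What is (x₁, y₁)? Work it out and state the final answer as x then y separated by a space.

243 11

[22; 11,44] for √488; ℓ=2 ⇒ convergent index 1
i=0: a=22 ⇒ p=22, q=1
i=1: a=11 ⇒ p=243, q=11
→ (243, 11).  Check: 243²=59049, 488·11²=59048, difference 1.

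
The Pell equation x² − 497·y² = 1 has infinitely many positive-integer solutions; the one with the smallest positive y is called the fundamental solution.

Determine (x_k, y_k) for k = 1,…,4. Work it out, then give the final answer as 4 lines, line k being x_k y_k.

1201887 53912
2889064721537 129592263888
6944658661946678751 311510514535059400
16693389930459326703284737 748800875565868281911712

[22; 3,2,2,5,6,5,2,2,3,44] for √497; ℓ=10 ⇒ convergent index 9
a_0=22:  p_0=22·1+0=22,  q_0=22·0+1=1
…
a_2=2:  p_2=2·67+22=156,  q_2=2·3+1=7
a_3=2:  p_3=2·156+67=379,  q_3=2·7+3=17
a_4=5:  p_4=5·379+156=2051,  q_4=5·17+7=92
a_5=6:  p_5=6·2051+379=12685,  q_5=6·92+17=569
a_6=5:  p_6=5·12685+2051=65476,  q_6=5·569+92=2937
…
a_8=2:  p_8=2·143637+65476=352750,  q_8=2·6443+2937=15823
a_9=3:  p_9=3·352750+143637=1201887,  q_9=3·15823+6443=53912
(x₁, y₁) = (1201887, 53912);  1201887² − 497·53912² = 1 ✓
(x_2, y_2) = (1201887·1201887 + 497·53912·53912, 1201887·53912 + 53912·1201887) = (2889064721537, 129592263888)
(x_3, y_3) = (1201887·2889064721537 + 497·53912·129592263888, 1201887·129592263888 + 53912·2889064721537) = (6944658661946678751, 311510514535059400)
(x_4, y_4) = (1201887·6944658661946678751 + 497·53912·311510514535059400, 1201887·311510514535059400 + 53912·6944658661946678751) = (16693389930459326703284737, 748800875565868281911712)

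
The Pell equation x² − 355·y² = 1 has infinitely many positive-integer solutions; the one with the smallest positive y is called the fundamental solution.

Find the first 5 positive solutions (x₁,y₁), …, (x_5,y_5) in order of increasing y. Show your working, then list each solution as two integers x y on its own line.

954809 50676
1823320452961 96771801768
3481845556741524089 184797174548553948
6648994948371812427335041 352892010866963721270096
12697040435316401858305944800249 673888936007564730309809629380

√355 = [18; 1,5,3,3,1,6,1,3,3,5,1,36, …], period ℓ=12 (even) → k=11
k=0  a_k=18  p_k/q_k = 18/1
k=1  a_k=1  p_k/q_k = 19/1
k=2  a_k=5  p_k/q_k = 113/6
k=3  a_k=3  p_k/q_k = 358/19
k=4  a_k=3  p_k/q_k = 1187/63
…
k=7  a_k=1  p_k/q_k = 12002/637
k=8  a_k=3  p_k/q_k = 46463/2466
…
k=10  a_k=5  p_k/q_k = 803418/42641
k=11  a_k=1  p_k/q_k = 954809/50676
→ (954809, 50676).  Check: 954809²=911660226481, 355·50676²=911660226480, difference 1.
(954809+50676√355)^2 = 1823320452961 + 96771801768√355
(954809+50676√355)^3 = 3481845556741524089 + 184797174548553948√355
(954809+50676√355)^4 = 6648994948371812427335041 + 352892010866963721270096√355
(954809+50676√355)^5 = 12697040435316401858305944800249 + 673888936007564730309809629380√355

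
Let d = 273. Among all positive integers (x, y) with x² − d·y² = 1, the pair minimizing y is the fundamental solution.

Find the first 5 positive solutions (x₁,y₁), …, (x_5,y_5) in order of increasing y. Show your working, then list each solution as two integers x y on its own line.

[16; 1,1,10,1,1,32] for √273; ℓ=6 ⇒ convergent index 5
a_0=16:  p_0=16·1+0=16,  q_0=16·0+1=1
a_1=1:  p_1=1·16+1=17,  q_1=1·1+0=1
a_2=1:  p_2=1·17+16=33,  q_2=1·1+1=2
a_3=10:  p_3=10·33+17=347,  q_3=10·2+1=21
a_4=1:  p_4=1·347+33=380,  q_4=1·21+2=23
a_5=1:  p_5=1·380+347=727,  q_5=1·23+21=44
fundamental: x₁=727, y₁=44  (since 528529 − 273·1936 = 1)
n=2: (727,44)∘(727,44) = (727·727+273·44·44, 727·44+44·727) = (1057057,63976)
n=3: (1057057,63976)∘(727,44) = (727·1057057+273·44·63976, 727·63976+44·1057057) = (1536960151,93021060)
n=4: (1536960151,93021060)∘(727,44) = (727·1536960151+273·44·93021060, 727·93021060+44·1536960151) = (2234739002497,135252557264)
n=5: (2234739002497,135252557264)∘(727,44) = (727·2234739002497+273·44·135252557264, 727·135252557264+44·2234739002497) = (3249308972670487,196657125240796)

727 44
1057057 63976
1536960151 93021060
2234739002497 135252557264
3249308972670487 196657125240796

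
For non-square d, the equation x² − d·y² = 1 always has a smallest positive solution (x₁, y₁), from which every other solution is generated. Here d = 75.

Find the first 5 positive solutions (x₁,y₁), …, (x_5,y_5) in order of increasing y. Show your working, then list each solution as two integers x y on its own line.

√75 = [8; 1,1,1,16, …], period ℓ=4 (even) → k=3
k=0  a_k=8  p_k/q_k = 8/1
k=1  a_k=1  p_k/q_k = 9/1
k=2  a_k=1  p_k/q_k = 17/2
k=3  a_k=1  p_k/q_k = 26/3
→ (26, 3).  Check: 26²=676, 75·3²=675, difference 1.
(26+3√75)^2 = 1351 + 156√75
(26+3√75)^3 = 70226 + 8109√75
(26+3√75)^4 = 3650401 + 421512√75
(26+3√75)^5 = 189750626 + 21910515√75

26 3
1351 156
70226 8109
3650401 421512
189750626 21910515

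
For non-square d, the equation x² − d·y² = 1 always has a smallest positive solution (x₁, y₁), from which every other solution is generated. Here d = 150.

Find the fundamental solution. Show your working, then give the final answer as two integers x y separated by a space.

[12; 4,24] for √150; ℓ=2 ⇒ convergent index 1
i=0: a=12 ⇒ p=12, q=1
i=1: a=4 ⇒ p=49, q=4
fundamental: x₁=49, y₁=4  (since 2401 − 150·16 = 1)

49 4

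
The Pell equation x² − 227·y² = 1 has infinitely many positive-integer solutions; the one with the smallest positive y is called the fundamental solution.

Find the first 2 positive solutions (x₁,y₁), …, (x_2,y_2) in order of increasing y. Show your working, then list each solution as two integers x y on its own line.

√227 → a₀=15, period (15,30); ℓ=2 even so k=1
step 0: (15, 1)  from 15·(1,0) + (0,1)
step 1: (226, 15)  from 15·(15,1) + (1,0)
fundamental: x₁=226, y₁=15  (since 51076 − 227·225 = 1)
(x_2, y_2) = (226·226 + 227·15·15, 226·15 + 15·226) = (102151, 6780)

226 15
102151 6780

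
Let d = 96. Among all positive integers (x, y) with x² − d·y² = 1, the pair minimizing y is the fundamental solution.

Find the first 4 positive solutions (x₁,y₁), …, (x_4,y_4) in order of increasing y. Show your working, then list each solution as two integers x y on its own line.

49 5
4801 490
470449 48015
46099201 4704980

√96 → a₀=9, period (1,3,1,18); ℓ=4 even so k=3
step 0: (9, 1)  from 9·(1,0) + (0,1)
…
step 2: (39, 4)  from 3·(10,1) + (9,1)
step 3: (49, 5)  from 1·(39,4) + (10,1)
(x₁, y₁) = (49, 5);  49² − 96·5² = 1 ✓
(49+5√96)^2 = 4801 + 490√96
(49+5√96)^3 = 470449 + 48015√96
(49+5√96)^4 = 46099201 + 4704980√96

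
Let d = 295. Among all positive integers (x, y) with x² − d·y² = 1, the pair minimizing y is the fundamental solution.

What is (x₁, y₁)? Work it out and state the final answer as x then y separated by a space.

2024999 117900

√295 = [17; 5,1,2,3,2,6,2,3,2,1,5,34, …], period ℓ=12 (even) → k=11
step 0: (17, 1)  from 17·(1,0) + (0,1)
…
step 10: (355517, 20699)  from 1·(247414,14405) + (108103,6294)
step 11: (2024999, 117900)  from 5·(355517,20699) + (247414,14405)
(x₁, y₁) = (2024999, 117900);  2024999² − 295·117900² = 1 ✓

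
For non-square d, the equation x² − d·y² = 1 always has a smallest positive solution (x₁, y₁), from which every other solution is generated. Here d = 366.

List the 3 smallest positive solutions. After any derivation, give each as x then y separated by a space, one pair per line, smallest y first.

[19; 7,1,1,1,2,12,2,1,1,1,7,38] for √366; ℓ=12 ⇒ convergent index 11
k=0  a_k=19  p_k/q_k = 19/1
…
k=10  a_k=1  p_k/q_k = 119053/6223
k=11  a_k=7  p_k/q_k = 907925/47458
→ (907925, 47458).  Check: 907925²=824327805625, 366·47458²=824327805624, difference 1.
k=2:  x_2 = 907925·907925+366·47458·47458 = 1648655611249,  y_2 = 907925·47458+47458·907925 = 86176609300
k=3:  x_3 = 907925·1648655611249+366·47458·86176609300 = 2993711291685588725,  y_3 = 907925·86176609300+47458·1648655611249 = 156483795997357542

907925 47458
1648655611249 86176609300
2993711291685588725 156483795997357542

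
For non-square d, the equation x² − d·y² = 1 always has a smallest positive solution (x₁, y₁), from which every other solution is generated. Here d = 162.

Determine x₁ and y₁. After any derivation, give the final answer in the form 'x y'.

19601 1540

√162 = [12; 1,2,1,2,12,2,1,2,1,24, …], period ℓ=10 (even) → k=9
step 0: (12, 1)  from 12·(1,0) + (0,1)
…
step 6: (3602, 283)  from 2·(1731,136) + (140,11)
…
step 8: (14268, 1121)  from 2·(5333,419) + (3602,283)
step 9: (19601, 1540)  from 1·(14268,1121) + (5333,419)
(x₁, y₁) = (19601, 1540);  19601² − 162·1540² = 1 ✓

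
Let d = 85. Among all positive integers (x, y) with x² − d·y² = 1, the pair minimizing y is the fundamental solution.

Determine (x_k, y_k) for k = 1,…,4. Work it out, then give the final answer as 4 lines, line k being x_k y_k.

√85 = [9; 4,1,1,4,18, …], period ℓ=5 (odd) → k=9
i=0: a=9 ⇒ p=9, q=1
…
i=2: a=1 ⇒ p=46, q=5
…
i=4: a=4 ⇒ p=378, q=41
i=5: a=18 ⇒ p=6887, q=747
…
i=7: a=1 ⇒ p=34813, q=3776
i=8: a=1 ⇒ p=62739, q=6805
i=9: a=4 ⇒ p=285769, q=30996
(x₁, y₁) = (285769, 30996);  285769² − 85·30996² = 1 ✓
(285769+30996√85)^2 = 163327842721 + 17715391848√85
(285769+30996√85)^3 = 93348068572789129 + 10125019625991228√85
(285769+30996√85)^4 = 53351968415791425367681 + 5786833466982059076816√85

285769 30996
163327842721 17715391848
93348068572789129 10125019625991228
53351968415791425367681 5786833466982059076816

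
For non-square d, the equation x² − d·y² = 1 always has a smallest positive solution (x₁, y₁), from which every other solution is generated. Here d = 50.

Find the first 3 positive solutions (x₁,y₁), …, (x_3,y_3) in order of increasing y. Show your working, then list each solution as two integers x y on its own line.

99 14
19601 2772
3880899 548842

d=50: √d = [7; 14] (ℓ=1, odd), read p_1/q_1
step 0: (7, 1)  from 7·(1,0) + (0,1)
step 1: (99, 14)  from 14·(7,1) + (1,0)
(x₁, y₁) = (99, 14);  99² − 50·14² = 1 ✓
(x_2, y_2) = (99·99 + 50·14·14, 99·14 + 14·99) = (19601, 2772)
(x_3, y_3) = (99·19601 + 50·14·2772, 99·2772 + 14·19601) = (3880899, 548842)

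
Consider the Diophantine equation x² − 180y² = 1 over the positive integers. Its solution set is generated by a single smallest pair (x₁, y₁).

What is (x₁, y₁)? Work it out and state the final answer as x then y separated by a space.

161 12

√180 = [13; 2,2,2,26, …], period ℓ=4 (even) → k=3
step 0: (13, 1)  from 13·(1,0) + (0,1)
step 1: (27, 2)  from 2·(13,1) + (1,0)
step 2: (67, 5)  from 2·(27,2) + (13,1)
step 3: (161, 12)  from 2·(67,5) + (27,2)
fundamental: x₁=161, y₁=12  (since 25921 − 180·144 = 1)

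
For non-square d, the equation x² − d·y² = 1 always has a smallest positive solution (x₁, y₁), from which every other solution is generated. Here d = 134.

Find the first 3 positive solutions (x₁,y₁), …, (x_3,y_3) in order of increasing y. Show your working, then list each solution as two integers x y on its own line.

145925 12606
42588211249 3679061100
12429369452874725 1073733982022394

√134 → a₀=11, period (1,1,2,1,3,…,1,1,22); ℓ=14 even so k=13
a_0=11:  p_0=11·1+0=11,  q_0=11·0+1=1
a_1=1:  p_1=1·11+1=12,  q_1=1·1+0=1
a_2=1:  p_2=1·12+11=23,  q_2=1·1+1=2
a_3=2:  p_3=2·23+12=58,  q_3=2·2+1=5
…
a_5=3:  p_5=3·81+58=301,  q_5=3·7+5=26
…
a_7=10:  p_7=10·382+301=4121,  q_7=10·33+26=356
a_8=1:  p_8=1·4121+382=4503,  q_8=1·356+33=389
a_9=3:  p_9=3·4503+4121=17630,  q_9=3·389+356=1523
a_10=1:  p_10=1·17630+4503=22133,  q_10=1·1523+389=1912
…
a_12=1:  p_12=1·61896+22133=84029,  q_12=1·5347+1912=7259
a_13=1:  p_13=1·84029+61896=145925,  q_13=1·7259+5347=12606
→ (145925, 12606).  Check: 145925²=21294105625, 134·12606²=21294105624, difference 1.
(145925+12606√134)^2 = 42588211249 + 3679061100√134
(145925+12606√134)^3 = 12429369452874725 + 1073733982022394√134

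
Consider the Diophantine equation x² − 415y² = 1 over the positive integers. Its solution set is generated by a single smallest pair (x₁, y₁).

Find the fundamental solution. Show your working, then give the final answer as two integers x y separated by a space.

18412804 903849

√415 → a₀=20, period (2,1,2,4,6,…,1,2,40); ℓ=16 even so k=15
step 0: (20, 1)  from 20·(1,0) + (0,1)
step 1: (41, 2)  from 2·(20,1) + (1,0)
step 2: (61, 3)  from 1·(41,2) + (20,1)
step 3: (163, 8)  from 2·(61,3) + (41,2)
…
step 5: (4441, 218)  from 6·(713,35) + (163,8)
step 6: (5154, 253)  from 1·(4441,218) + (713,35)
step 7: (9595, 471)  from 1·(5154,253) + (4441,218)
…
step 9: (43534, 2137)  from 1·(33939,1666) + (9595,471)
step 10: (77473, 3803)  from 1·(43534,2137) + (33939,1666)
step 11: (508372, 24955)  from 6·(77473,3803) + (43534,2137)
…
step 13: (4730294, 232201)  from 2·(2110961,103623) + (508372,24955)
step 14: (6841255, 335824)  from 1·(4730294,232201) + (2110961,103623)
step 15: (18412804, 903849)  from 2·(6841255,335824) + (4730294,232201)
→ (18412804, 903849).  Check: 18412804²=339031351142416, 415·903849²=339031351142415, difference 1.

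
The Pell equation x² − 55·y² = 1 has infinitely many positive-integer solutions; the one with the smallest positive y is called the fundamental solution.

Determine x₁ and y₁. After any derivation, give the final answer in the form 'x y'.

89 12

[7; 2,2,2,14] for √55; ℓ=4 ⇒ convergent index 3
a_0=7:  p_0=7·1+0=7,  q_0=7·0+1=1
a_1=2:  p_1=2·7+1=15,  q_1=2·1+0=2
a_2=2:  p_2=2·15+7=37,  q_2=2·2+1=5
a_3=2:  p_3=2·37+15=89,  q_3=2·5+2=12
fundamental: x₁=89, y₁=12  (since 7921 − 55·144 = 1)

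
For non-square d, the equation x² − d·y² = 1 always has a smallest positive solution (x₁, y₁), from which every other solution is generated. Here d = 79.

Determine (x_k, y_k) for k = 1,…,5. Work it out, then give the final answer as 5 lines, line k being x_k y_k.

√79 = [8; 1,7,1,16, …], period ℓ=4 (even) → k=3
i=0: a=8 ⇒ p=8, q=1
i=1: a=1 ⇒ p=9, q=1
i=2: a=7 ⇒ p=71, q=8
i=3: a=1 ⇒ p=80, q=9
→ (80, 9).  Check: 80²=6400, 79·9²=6399, difference 1.
(x_2, y_2) = (80·80 + 79·9·9, 80·9 + 9·80) = (12799, 1440)
(x_3, y_3) = (80·12799 + 79·9·1440, 80·1440 + 9·12799) = (2047760, 230391)
(x_4, y_4) = (80·2047760 + 79·9·230391, 80·230391 + 9·2047760) = (327628801, 36861120)
(x_5, y_5) = (80·327628801 + 79·9·36861120, 80·36861120 + 9·327628801) = (52418560400, 5897548809)

80 9
12799 1440
2047760 230391
327628801 36861120
52418560400 5897548809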